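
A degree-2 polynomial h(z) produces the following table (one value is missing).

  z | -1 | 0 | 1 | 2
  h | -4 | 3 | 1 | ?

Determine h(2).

The 3 known values determine h uniquely (degree ≤ 2).
Evaluate each Lagrange basis at z = 2:
L_0(2) = (2)·(1)/[(-1)·(-2)] = 1
L_1(2) = (3)·(1)/[(1)·(-1)] = -3
L_2(2) = (3)·(2)/[(2)·(1)] = 3
Sum: (-4)·(1) + 3·(-3) + 1·(3) = -10

-10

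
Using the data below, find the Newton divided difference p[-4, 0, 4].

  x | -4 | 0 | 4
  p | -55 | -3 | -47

-3

p[-4,0] = (-3 - (-55)) / (0 - (-4)) = 13
p[0,4] = (-47 - (-3)) / (4 - 0) = -11
p[-4,0,4] = (-11 - 13) / (4 - (-4)) = -3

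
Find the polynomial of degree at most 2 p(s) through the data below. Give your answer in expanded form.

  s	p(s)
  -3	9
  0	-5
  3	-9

Build the Lagrange basis polynomials:
L_0(s) = s(s - 3) / [18] = (1/18)s^2 - (1/6)s
L_1(s) = (s + 3)(s - 3) / [-9] = -(1/9)s^2 + 1
L_2(s) = (s + 3)s / [18] = (1/18)s^2 + (1/6)s
p(s) = 9·L_0 + (-5)·L_1 + (-9)·L_2
  9·L_0(s) = (1/2)s^2 - (3/2)s
  (-5)·L_1(s) = (5/9)s^2 - 5
  (-9)·L_2(s) = -(1/2)s^2 - (3/2)s
Adding term by term: (5/9)s^2 - 3s - 5

p(s) = (5/9)s^2 - 3s - 5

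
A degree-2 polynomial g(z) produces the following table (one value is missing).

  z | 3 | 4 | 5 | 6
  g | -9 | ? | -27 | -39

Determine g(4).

The 3 known values determine g uniquely (degree ≤ 2).
Evaluate each Lagrange basis at z = 4:
L_0(4) = (-1)·(-2)/[(-2)·(-3)] = 1/3
L_1(4) = (1)·(-2)/[(2)·(-1)] = 1
L_2(4) = (1)·(-1)/[(3)·(1)] = -1/3
Sum: (-9)·(1/3) + (-27)·(1) + (-39)·(-1/3) = -17

-17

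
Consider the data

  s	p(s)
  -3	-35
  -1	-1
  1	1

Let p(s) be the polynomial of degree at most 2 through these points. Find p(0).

4

Evaluate each Lagrange basis at s = 0:
L_0(0) = (1)·(-1)/[(-2)·(-4)] = -1/8
L_1(0) = (3)·(-1)/[(2)·(-2)] = 3/4
L_2(0) = (3)·(1)/[(4)·(2)] = 3/8
Sum: (-35)·(-1/8) + (-1)·(3/4) + 1·(3/8) = 4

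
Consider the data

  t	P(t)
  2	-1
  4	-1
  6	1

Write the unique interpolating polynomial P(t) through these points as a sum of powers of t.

Build the Lagrange basis polynomials:
L_0(t) = (t - 4)(t - 6) / [8] = (1/8)t^2 - (5/4)t + 3
L_1(t) = (t - 2)(t - 6) / [-4] = -(1/4)t^2 + 2t - 3
L_2(t) = (t - 2)(t - 4) / [8] = (1/8)t^2 - (3/4)t + 1
P(t) = (-1)·L_0 + (-1)·L_1 + 1·L_2
  (-1)·L_0(t) = -(1/8)t^2 + (5/4)t - 3
  (-1)·L_1(t) = (1/4)t^2 - 2t + 3
  1·L_2(t) = (1/8)t^2 - (3/4)t + 1
Adding term by term: (1/4)t^2 - (3/2)t + 1

P(t) = (1/4)t^2 - (3/2)t + 1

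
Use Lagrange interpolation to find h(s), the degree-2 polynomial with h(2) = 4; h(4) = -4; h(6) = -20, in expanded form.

h(s) = -s^2 + 2s + 4

L_0(s) = (s - 4)(s - 6) / [8] = (1/8)s^2 - (5/4)s + 3
L_1(s) = (s - 2)(s - 6) / [-4] = -(1/4)s^2 + 2s - 3
L_2(s) = (s - 2)(s - 4) / [8] = (1/8)s^2 - (3/4)s + 1
h(s) = 4·L_0 + (-4)·L_1 + (-20)·L_2
  4·L_0(s) = (1/2)s^2 - 5s + 12
  (-4)·L_1(s) = s^2 - 8s + 12
  (-20)·L_2(s) = -(5/2)s^2 + 15s - 20
Adding term by term: -s^2 + 2s + 4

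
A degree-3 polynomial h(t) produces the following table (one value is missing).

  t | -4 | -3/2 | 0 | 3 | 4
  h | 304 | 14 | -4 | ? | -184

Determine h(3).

The 4 known values determine h uniquely (degree ≤ 3).
L_0(3) = (9/2)·(3)·(-1)/[(-5/2)·(-4)·(-8)] = 27/160
L_1(3) = (7)·(3)·(-1)/[(5/2)·(-3/2)·(-11/2)] = -56/55
L_2(3) = (7)·(9/2)·(-1)/[(4)·(3/2)·(-4)] = 21/16
L_3(3) = (7)·(9/2)·(3)/[(8)·(11/2)·(4)] = 189/352
Sum: 304·(27/160) + 14·(-56/55) + (-4)·(21/16) + (-184)·(189/352) = -67

-67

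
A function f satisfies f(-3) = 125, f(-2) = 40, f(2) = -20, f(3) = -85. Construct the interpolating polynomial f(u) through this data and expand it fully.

Newton's divided differences:
f[-3,-2] = (40 - 125) / (-2 - (-3)) = -85
f[-2,2] = (-20 - 40) / (2 - (-2)) = -15
f[2,3] = (-85 - (-20)) / (3 - 2) = -65
f[-3,-2,2] = (-15 - (-85)) / (2 - (-3)) = 14
f[-2,2,3] = (-65 - (-15)) / (3 - (-2)) = -10
f[-3,-2,2,3] = (-10 - 14) / (3 - (-3)) = -4
f(u) = 125 + (-85)·(u + 3) + 14·(u + 3)(u + 2) + (-4)·(u + 3)(u + 2)(u - 2)
Expanding: f(u) = -4u^3 + 2u^2 + u + 2

f(u) = -4u^3 + 2u^2 + u + 2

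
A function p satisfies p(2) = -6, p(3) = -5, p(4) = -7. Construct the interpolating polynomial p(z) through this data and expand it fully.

p(z) = -(3/2)z^2 + (17/2)z - 17

Newton's divided differences:
p[2,3] = (-5 - (-6)) / (3 - 2) = 1
p[3,4] = (-7 - (-5)) / (4 - 3) = -2
p[2,3,4] = (-2 - 1) / (4 - 2) = -3/2
p(z) = -6 + 1·(z - 2) + (-3/2)·(z - 2)(z - 3)
Expanding: p(z) = -(3/2)z^2 + (17/2)z - 17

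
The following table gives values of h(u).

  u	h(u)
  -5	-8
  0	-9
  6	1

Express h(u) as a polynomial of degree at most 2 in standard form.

h(u) = (28/165)u^2 + (107/165)u - 9

Build the Lagrange basis polynomials:
L_0(u) = u(u - 6) / [55] = (1/55)u^2 - (6/55)u
L_1(u) = (u + 5)(u - 6) / [-30] = -(1/30)u^2 + (1/30)u + 1
L_2(u) = (u + 5)u / [66] = (1/66)u^2 + (5/66)u
h(u) = (-8)·L_0 + (-9)·L_1 + 1·L_2
  (-8)·L_0(u) = -(8/55)u^2 + (48/55)u
  (-9)·L_1(u) = (3/10)u^2 - (3/10)u - 9
  1·L_2(u) = (1/66)u^2 + (5/66)u
Adding term by term: (28/165)u^2 + (107/165)u - 9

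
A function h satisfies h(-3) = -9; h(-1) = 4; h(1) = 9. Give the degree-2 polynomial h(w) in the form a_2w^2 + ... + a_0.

h(w) = -w^2 + (5/2)w + 15/2

Newton's divided differences:
h[-3,-1] = (4 - (-9)) / (-1 - (-3)) = 13/2
h[-1,1] = (9 - 4) / (1 - (-1)) = 5/2
h[-3,-1,1] = (5/2 - 13/2) / (1 - (-3)) = -1
h(w) = -9 + (13/2)·(w + 3) + (-1)·(w + 3)(w + 1)
Expanding: h(w) = -w^2 + (5/2)w + 15/2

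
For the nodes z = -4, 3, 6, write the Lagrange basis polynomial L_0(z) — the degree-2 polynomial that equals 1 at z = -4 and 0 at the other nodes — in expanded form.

L_0(z) = (1/70)z^2 - (9/70)z + 9/35

L_0(z) = (z - 3)(z - 6) / [(-7)·(-10)]
       = (z^2 - 9z + 18) / (70)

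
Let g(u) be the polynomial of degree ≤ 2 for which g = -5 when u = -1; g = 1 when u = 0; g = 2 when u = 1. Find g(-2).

Evaluate each Lagrange basis at u = -2:
L_0(-2) = (-2)·(-3)/[(-1)·(-2)] = 3
L_1(-2) = (-1)·(-3)/[(1)·(-1)] = -3
L_2(-2) = (-1)·(-2)/[(2)·(1)] = 1
Sum: (-5)·(3) + 1·(-3) + 2·(1) = -16

-16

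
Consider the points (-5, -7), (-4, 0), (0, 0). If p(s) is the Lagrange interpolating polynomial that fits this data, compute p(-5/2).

Evaluate each Lagrange basis at s = -5/2:
L_0(-5/2) = (3/2)·(-5/2)/[(-1)·(-5)] = -3/4
L_1(-5/2) = (5/2)·(-5/2)/[(1)·(-4)] = 25/16
L_2(-5/2) = (5/2)·(3/2)/[(5)·(4)] = 3/16
Sum: (-7)·(-3/4) + 0 + 0 = 21/4

21/4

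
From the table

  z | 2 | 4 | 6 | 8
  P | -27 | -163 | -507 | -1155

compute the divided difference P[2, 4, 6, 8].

-2

P[2,4] = (-163 - (-27)) / (4 - 2) = -68
P[4,6] = (-507 - (-163)) / (6 - 4) = -172
P[6,8] = (-1155 - (-507)) / (8 - 6) = -324
P[2,4,6] = (-172 - (-68)) / (6 - 2) = -26
P[4,6,8] = (-324 - (-172)) / (8 - 4) = -38
P[2,4,6,8] = (-38 - (-26)) / (8 - 2) = -2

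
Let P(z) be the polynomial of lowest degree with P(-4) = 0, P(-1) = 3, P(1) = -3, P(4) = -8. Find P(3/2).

Using Newton's divided-difference form:
P[-4,-1] = (3 - 0) / (-1 - (-4)) = 1
P[-1,1] = (-3 - 3) / (1 - (-1)) = -3
P[1,4] = (-8 - (-3)) / (4 - 1) = -5/3
P[-4,-1,1] = (-3 - 1) / (1 - (-4)) = -4/5
P[-1,1,4] = (-5/3 - (-3)) / (4 - (-1)) = 4/15
P[-4,-1,1,4] = (4/15 - (-4/5)) / (4 - (-4)) = 2/15
P(3/2) = 0 + 1·(11/2) + (-4/5)·(11/2)·(5/2) + (2/15)·(11/2)·(5/2)·(1/2) = -55/12

-55/12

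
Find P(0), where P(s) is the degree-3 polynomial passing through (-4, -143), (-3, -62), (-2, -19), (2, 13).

1

Evaluate each Lagrange basis at s = 0:
L_0(0) = (3)·(2)·(-2)/[(-1)·(-2)·(-6)] = 1
L_1(0) = (4)·(2)·(-2)/[(1)·(-1)·(-5)] = -16/5
L_2(0) = (4)·(3)·(-2)/[(2)·(1)·(-4)] = 3
L_3(0) = (4)·(3)·(2)/[(6)·(5)·(4)] = 1/5
Sum: (-143)·(1) + (-62)·(-16/5) + (-19)·(3) + 13·(1/5) = 1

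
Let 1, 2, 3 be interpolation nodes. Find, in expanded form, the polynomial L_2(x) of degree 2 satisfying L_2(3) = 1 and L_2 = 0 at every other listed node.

L_2(x) = (x - 1)(x - 2) / [(2)·(1)]
       = (x^2 - 3x + 2) / (2)

L_2(x) = (1/2)x^2 - (3/2)x + 1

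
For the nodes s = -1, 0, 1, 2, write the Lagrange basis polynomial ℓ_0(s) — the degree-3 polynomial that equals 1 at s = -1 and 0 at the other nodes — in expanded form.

ℓ_0(s) = -(1/6)s^3 + (1/2)s^2 - (1/3)s

ℓ_0(s) = s(s - 1)(s - 2) / [(-1)·(-2)·(-3)]
       = (s^3 - 3s^2 + 2s) / (-6)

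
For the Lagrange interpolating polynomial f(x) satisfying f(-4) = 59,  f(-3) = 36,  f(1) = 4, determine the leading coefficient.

3

The leading coefficient equals the top divided difference f[-4,-3,1].
f[-4,-3] = (36 - 59) / (-3 - (-4)) = -23
f[-3,1] = (4 - 36) / (1 - (-3)) = -8
f[-4,-3,1] = (-8 - (-23)) / (1 - (-4)) = 3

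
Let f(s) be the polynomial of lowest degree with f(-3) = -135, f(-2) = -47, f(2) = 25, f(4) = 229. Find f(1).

Using Newton's divided-difference form:
f[-3,-2] = (-47 - (-135)) / (-2 - (-3)) = 88
f[-2,2] = (25 - (-47)) / (2 - (-2)) = 18
f[2,4] = (229 - 25) / (4 - 2) = 102
f[-3,-2,2] = (18 - 88) / (2 - (-3)) = -14
f[-2,2,4] = (102 - 18) / (4 - (-2)) = 14
f[-3,-2,2,4] = (14 - (-14)) / (4 - (-3)) = 4
f(1) = -135 + 88·(4) + (-14)·(4)·(3) + 4·(4)·(3)·(-1) = 1

1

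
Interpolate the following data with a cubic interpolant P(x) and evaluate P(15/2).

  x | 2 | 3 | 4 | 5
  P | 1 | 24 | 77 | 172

L_0(15/2) = (9/2)·(7/2)·(5/2)/[(-1)·(-2)·(-3)] = -105/16
L_1(15/2) = (11/2)·(7/2)·(5/2)/[(1)·(-1)·(-2)] = 385/16
L_2(15/2) = (11/2)·(9/2)·(5/2)/[(2)·(1)·(-1)] = -495/16
L_3(15/2) = (11/2)·(9/2)·(7/2)/[(3)·(2)·(1)] = 231/16
Sum: 1·(-105/16) + 24·(385/16) + 77·(-495/16) + 172·(231/16) = 672

672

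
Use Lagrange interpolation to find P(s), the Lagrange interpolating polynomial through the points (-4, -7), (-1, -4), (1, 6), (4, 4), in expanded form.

Build the Lagrange basis polynomials:
L_0(s) = (s + 1)(s - 1)(s - 4) / [-120] = -(1/120)s^3 + (1/30)s^2 + (1/120)s - 1/30
L_1(s) = (s + 4)(s - 1)(s - 4) / [30] = (1/30)s^3 - (1/30)s^2 - (8/15)s + 8/15
L_2(s) = (s + 4)(s + 1)(s - 4) / [-30] = -(1/30)s^3 - (1/30)s^2 + (8/15)s + 8/15
L_3(s) = (s + 4)(s + 1)(s - 1) / [120] = (1/120)s^3 + (1/30)s^2 - (1/120)s - 1/30
P(s) = (-7)·L_0 + (-4)·L_1 + 6·L_2 + 4·L_3
  (-7)·L_0(s) = (7/120)s^3 - (7/30)s^2 - (7/120)s + 7/30
  (-4)·L_1(s) = -(2/15)s^3 + (2/15)s^2 + (32/15)s - 32/15
  6·L_2(s) = -(1/5)s^3 - (1/5)s^2 + (16/5)s + 16/5
  4·L_3(s) = (1/30)s^3 + (2/15)s^2 - (1/30)s - 2/15
Adding term by term: -(29/120)s^3 - (1/6)s^2 + (629/120)s + 7/6

P(s) = -(29/120)s^3 - (1/6)s^2 + (629/120)s + 7/6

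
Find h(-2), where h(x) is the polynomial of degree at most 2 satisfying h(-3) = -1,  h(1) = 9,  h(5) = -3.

57/16

Evaluate each Lagrange basis at x = -2:
L_0(-2) = (-3)·(-7)/[(-4)·(-8)] = 21/32
L_1(-2) = (1)·(-7)/[(4)·(-4)] = 7/16
L_2(-2) = (1)·(-3)/[(8)·(4)] = -3/32
Sum: (-1)·(21/32) + 9·(7/16) + (-3)·(-3/32) = 57/16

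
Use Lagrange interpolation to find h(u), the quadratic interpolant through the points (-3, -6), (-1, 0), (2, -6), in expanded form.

Build the Lagrange basis polynomials:
L_0(u) = (u + 1)(u - 2) / [10] = (1/10)u^2 - (1/10)u - 1/5
L_1(u) = (u + 3)(u - 2) / [-6] = -(1/6)u^2 - (1/6)u + 1
L_2(u) = (u + 3)(u + 1) / [15] = (1/15)u^2 + (4/15)u + 1/5
h(u) = (-6)·L_0 + 0·L_1 + (-6)·L_2
  (-6)·L_0(u) = -(3/5)u^2 + (3/5)u + 6/5
  0·L_1(u) = 0
  (-6)·L_2(u) = -(2/5)u^2 - (8/5)u - 6/5
Adding term by term: -u^2 - u

h(u) = -u^2 - u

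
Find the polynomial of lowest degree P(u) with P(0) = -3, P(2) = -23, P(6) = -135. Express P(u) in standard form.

Newton's divided differences:
P[0,2] = (-23 - (-3)) / (2 - 0) = -10
P[2,6] = (-135 - (-23)) / (6 - 2) = -28
P[0,2,6] = (-28 - (-10)) / (6 - 0) = -3
P(u) = -3 + (-10)·u + (-3)·u(u - 2)
Expanding: P(u) = -3u^2 - 4u - 3

P(u) = -3u^2 - 4u - 3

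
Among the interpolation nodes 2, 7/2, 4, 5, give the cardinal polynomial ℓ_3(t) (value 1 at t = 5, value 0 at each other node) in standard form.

ℓ_3(t) = (2/9)t^3 - (19/9)t^2 + (58/9)t - 56/9

ℓ_3(t) = (t - 2)(t - 7/2)(t - 4) / [(3)·(3/2)·(1)]
       = (t^3 - (19/2)t^2 + 29t - 28) / (9/2)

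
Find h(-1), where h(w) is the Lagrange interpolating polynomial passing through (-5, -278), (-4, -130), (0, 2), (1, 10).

Evaluate each Lagrange basis at w = -1:
L_0(-1) = (3)·(-1)·(-2)/[(-1)·(-5)·(-6)] = -1/5
L_1(-1) = (4)·(-1)·(-2)/[(1)·(-4)·(-5)] = 2/5
L_2(-1) = (4)·(3)·(-2)/[(5)·(4)·(-1)] = 6/5
L_3(-1) = (4)·(3)·(-1)/[(6)·(5)·(1)] = -2/5
Sum: (-278)·(-1/5) + (-130)·(2/5) + 2·(6/5) + 10·(-2/5) = 2

2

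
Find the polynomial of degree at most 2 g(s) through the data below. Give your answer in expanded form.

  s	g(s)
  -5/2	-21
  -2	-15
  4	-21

Newton's divided differences:
g[-5/2,-2] = (-15 - (-21)) / (-2 - (-5/2)) = 12
g[-2,4] = (-21 - (-15)) / (4 - (-2)) = -1
g[-5/2,-2,4] = (-1 - 12) / (4 - (-5/2)) = -2
g(s) = -21 + 12·(s + 5/2) + (-2)·(s + 5/2)(s + 2)
Expanding: g(s) = -2s^2 + 3s - 1

g(s) = -2s^2 + 3s - 1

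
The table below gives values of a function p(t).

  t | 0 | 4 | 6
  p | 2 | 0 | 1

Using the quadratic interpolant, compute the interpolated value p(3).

0

Evaluate each Lagrange basis at t = 3:
L_0(3) = (-1)·(-3)/[(-4)·(-6)] = 1/8
L_1(3) = (3)·(-3)/[(4)·(-2)] = 9/8
L_2(3) = (3)·(-1)/[(6)·(2)] = -1/4
Sum: 2·(1/8) + 0 + 1·(-1/4) = 0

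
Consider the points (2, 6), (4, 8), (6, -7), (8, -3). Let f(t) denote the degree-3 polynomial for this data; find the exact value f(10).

56

L_0(10) = (6)·(4)·(2)/[(-2)·(-4)·(-6)] = -1
L_1(10) = (8)·(4)·(2)/[(2)·(-2)·(-4)] = 4
L_2(10) = (8)·(6)·(2)/[(4)·(2)·(-2)] = -6
L_3(10) = (8)·(6)·(4)/[(6)·(4)·(2)] = 4
Sum: 6·(-1) + 8·(4) + (-7)·(-6) + (-3)·(4) = 56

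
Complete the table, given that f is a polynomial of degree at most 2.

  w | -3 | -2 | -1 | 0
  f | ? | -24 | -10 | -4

-46

The 3 known values determine f uniquely (degree ≤ 2).
Evaluate each Lagrange basis at w = -3:
L_0(-3) = (-2)·(-3)/[(-1)·(-2)] = 3
L_1(-3) = (-1)·(-3)/[(1)·(-1)] = -3
L_2(-3) = (-1)·(-2)/[(2)·(1)] = 1
Sum: (-24)·(3) + (-10)·(-3) + (-4)·(1) = -46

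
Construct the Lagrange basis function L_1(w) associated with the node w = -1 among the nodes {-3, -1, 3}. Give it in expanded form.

L_1(w) = (w + 3)(w - 3) / [(2)·(-4)]
       = (w^2 - 9) / (-8)

L_1(w) = -(1/8)w^2 + 9/8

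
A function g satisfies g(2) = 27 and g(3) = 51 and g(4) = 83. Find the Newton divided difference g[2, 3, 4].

g[2,3] = (51 - 27) / (3 - 2) = 24
g[3,4] = (83 - 51) / (4 - 3) = 32
g[2,3,4] = (32 - 24) / (4 - 2) = 4

4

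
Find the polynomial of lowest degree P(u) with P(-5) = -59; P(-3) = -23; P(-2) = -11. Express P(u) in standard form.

Build the Lagrange basis polynomials:
L_0(u) = (u + 3)(u + 2) / [6] = (1/6)u^2 + (5/6)u + 1
L_1(u) = (u + 5)(u + 2) / [-2] = -(1/2)u^2 - (7/2)u - 5
L_2(u) = (u + 5)(u + 3) / [3] = (1/3)u^2 + (8/3)u + 5
P(u) = (-59)·L_0 + (-23)·L_1 + (-11)·L_2
  (-59)·L_0(u) = -(59/6)u^2 - (295/6)u - 59
  (-23)·L_1(u) = (23/2)u^2 + (161/2)u + 115
  (-11)·L_2(u) = -(11/3)u^2 - (88/3)u - 55
Adding term by term: -2u^2 + 2u + 1

P(u) = -2u^2 + 2u + 1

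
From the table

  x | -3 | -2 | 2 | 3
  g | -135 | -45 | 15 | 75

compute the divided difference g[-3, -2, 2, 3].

g[-3,-2] = (-45 - (-135)) / (-2 - (-3)) = 90
g[-2,2] = (15 - (-45)) / (2 - (-2)) = 15
g[2,3] = (75 - 15) / (3 - 2) = 60
g[-3,-2,2] = (15 - 90) / (2 - (-3)) = -15
g[-2,2,3] = (60 - 15) / (3 - (-2)) = 9
g[-3,-2,2,3] = (9 - (-15)) / (3 - (-3)) = 4

4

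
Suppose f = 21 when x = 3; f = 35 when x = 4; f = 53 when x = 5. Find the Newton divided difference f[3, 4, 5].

2

f[3,4] = (35 - 21) / (4 - 3) = 14
f[4,5] = (53 - 35) / (5 - 4) = 18
f[3,4,5] = (18 - 14) / (5 - 3) = 2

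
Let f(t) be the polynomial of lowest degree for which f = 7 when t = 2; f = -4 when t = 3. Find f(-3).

L_0(-3) = (-6)/[(-1)] = 6
L_1(-3) = (-5)/[(1)] = -5
Sum: 7·(6) + (-4)·(-5) = 62

62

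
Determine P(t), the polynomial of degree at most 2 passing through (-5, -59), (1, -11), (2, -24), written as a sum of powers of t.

L_0(t) = (t - 1)(t - 2) / [42] = (1/42)t^2 - (1/14)t + 1/21
L_1(t) = (t + 5)(t - 2) / [-6] = -(1/6)t^2 - (1/2)t + 5/3
L_2(t) = (t + 5)(t - 1) / [7] = (1/7)t^2 + (4/7)t - 5/7
P(t) = (-59)·L_0 + (-11)·L_1 + (-24)·L_2
  (-59)·L_0(t) = -(59/42)t^2 + (59/14)t - 59/21
  (-11)·L_1(t) = (11/6)t^2 + (11/2)t - 55/3
  (-24)·L_2(t) = -(24/7)t^2 - (96/7)t + 120/7
Adding term by term: -3t^2 - 4t - 4

P(t) = -3t^2 - 4t - 4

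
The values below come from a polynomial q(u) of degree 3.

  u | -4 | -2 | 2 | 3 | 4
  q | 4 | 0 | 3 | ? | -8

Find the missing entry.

-25/48

The 4 known values determine q uniquely (degree ≤ 3).
Evaluate each Lagrange basis at u = 3:
L_0(3) = (5)·(1)·(-1)/[(-2)·(-6)·(-8)] = 5/96
L_1(3) = (7)·(1)·(-1)/[(2)·(-4)·(-6)] = -7/48
L_2(3) = (7)·(5)·(-1)/[(6)·(4)·(-2)] = 35/48
L_3(3) = (7)·(5)·(1)/[(8)·(6)·(2)] = 35/96
Sum: 4·(5/96) + 0 + 3·(35/48) + (-8)·(35/96) = -25/48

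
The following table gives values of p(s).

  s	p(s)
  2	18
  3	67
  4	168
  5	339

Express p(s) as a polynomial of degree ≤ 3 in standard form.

Newton's divided differences:
p[2,3] = (67 - 18) / (3 - 2) = 49
p[3,4] = (168 - 67) / (4 - 3) = 101
p[4,5] = (339 - 168) / (5 - 4) = 171
p[2,3,4] = (101 - 49) / (4 - 2) = 26
p[3,4,5] = (171 - 101) / (5 - 3) = 35
p[2,3,4,5] = (35 - 26) / (5 - 2) = 3
p(s) = 18 + 49·(s - 2) + 26·(s - 2)(s - 3) + 3·(s - 2)(s - 3)(s - 4)
Expanding: p(s) = 3s^3 - s^2 - 3s + 4

p(s) = 3s^3 - s^2 - 3s + 4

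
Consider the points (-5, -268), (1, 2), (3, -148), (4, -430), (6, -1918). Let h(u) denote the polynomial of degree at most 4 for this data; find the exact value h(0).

L_0(0) = (-1)·(-3)·(-4)·(-6)/[(-6)·(-8)·(-9)·(-11)] = 1/66
L_1(0) = (5)·(-3)·(-4)·(-6)/[(6)·(-2)·(-3)·(-5)] = 2
L_2(0) = (5)·(-1)·(-4)·(-6)/[(8)·(2)·(-1)·(-3)] = -5/2
L_3(0) = (5)·(-1)·(-3)·(-6)/[(9)·(3)·(1)·(-2)] = 5/3
L_4(0) = (5)·(-1)·(-3)·(-4)/[(11)·(5)·(3)·(2)] = -2/11
Sum: (-268)·(1/66) + 2·(2) + (-148)·(-5/2) + (-430)·(5/3) + (-1918)·(-2/11) = 2

2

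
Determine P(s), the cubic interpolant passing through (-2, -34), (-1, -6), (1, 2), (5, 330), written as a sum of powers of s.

P(s) = 3s^3 - 2s^2 + s

Newton's divided differences:
P[-2,-1] = (-6 - (-34)) / (-1 - (-2)) = 28
P[-1,1] = (2 - (-6)) / (1 - (-1)) = 4
P[1,5] = (330 - 2) / (5 - 1) = 82
P[-2,-1,1] = (4 - 28) / (1 - (-2)) = -8
P[-1,1,5] = (82 - 4) / (5 - (-1)) = 13
P[-2,-1,1,5] = (13 - (-8)) / (5 - (-2)) = 3
P(s) = -34 + 28·(s + 2) + (-8)·(s + 2)(s + 1) + 3·(s + 2)(s + 1)(s - 1)
Expanding: P(s) = 3s^3 - 2s^2 + s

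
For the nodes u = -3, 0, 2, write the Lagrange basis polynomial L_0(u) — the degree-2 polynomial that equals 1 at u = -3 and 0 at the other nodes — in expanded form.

L_0(u) = (1/15)u^2 - (2/15)u

L_0(u) = u(u - 2) / [(-3)·(-5)]
       = (u^2 - 2u) / (15)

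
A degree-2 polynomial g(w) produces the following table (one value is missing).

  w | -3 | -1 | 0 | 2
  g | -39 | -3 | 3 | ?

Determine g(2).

-9

The 3 known values determine g uniquely (degree ≤ 2).
L_0(2) = (3)·(2)/[(-2)·(-3)] = 1
L_1(2) = (5)·(2)/[(2)·(-1)] = -5
L_2(2) = (5)·(3)/[(3)·(1)] = 5
Sum: (-39)·(1) + (-3)·(-5) + 3·(5) = -9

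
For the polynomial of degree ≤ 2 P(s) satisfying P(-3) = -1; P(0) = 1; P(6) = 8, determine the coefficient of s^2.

The leading coefficient equals the top divided difference P[-3,0,6].
P[-3,0] = (1 - (-1)) / (0 - (-3)) = 2/3
P[0,6] = (8 - 1) / (6 - 0) = 7/6
P[-3,0,6] = (7/6 - 2/3) / (6 - (-3)) = 1/18

1/18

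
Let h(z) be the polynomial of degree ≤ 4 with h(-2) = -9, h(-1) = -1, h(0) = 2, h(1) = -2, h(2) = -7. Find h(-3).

-12

Using Newton's divided-difference form:
h[-2,-1] = (-1 - (-9)) / (-1 - (-2)) = 8
h[-1,0] = (2 - (-1)) / (0 - (-1)) = 3
h[0,1] = (-2 - 2) / (1 - 0) = -4
h[1,2] = (-7 - (-2)) / (2 - 1) = -5
h[-2,-1,0] = (3 - 8) / (0 - (-2)) = -5/2
h[-1,0,1] = (-4 - 3) / (1 - (-1)) = -7/2
h[0,1,2] = (-5 - (-4)) / (2 - 0) = -1/2
h[-2,-1,0,1] = (-7/2 - (-5/2)) / (1 - (-2)) = -1/3
h[-1,0,1,2] = (-1/2 - (-7/2)) / (2 - (-1)) = 1
h[-2,-1,0,1,2] = (1 - (-1/3)) / (2 - (-2)) = 1/3
h(-3) = -9 + 8·(-1) + (-5/2)·(-1)·(-2) + (-1/3)·(-1)·(-2)·(-3) + (1/3)·(-1)·(-2)·(-3)·(-4) = -12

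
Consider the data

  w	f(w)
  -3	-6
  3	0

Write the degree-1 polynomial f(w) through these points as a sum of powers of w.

f(w) = w - 3

Build the Lagrange basis polynomials:
L_0(w) = (w - 3) / [-6] = -(1/6)w + 1/2
L_1(w) = (w + 3) / [6] = (1/6)w + 1/2
f(w) = (-6)·L_0 + 0·L_1
  (-6)·L_0(w) = w - 3
  0·L_1(w) = 0
Adding term by term: w - 3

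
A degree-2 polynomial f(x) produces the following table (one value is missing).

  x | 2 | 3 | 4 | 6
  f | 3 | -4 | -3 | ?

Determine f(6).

The 3 known values determine f uniquely (degree ≤ 2).
Evaluate each Lagrange basis at x = 6:
L_0(6) = (3)·(2)/[(-1)·(-2)] = 3
L_1(6) = (4)·(2)/[(1)·(-1)] = -8
L_2(6) = (4)·(3)/[(2)·(1)] = 6
Sum: 3·(3) + (-4)·(-8) + (-3)·(6) = 23

23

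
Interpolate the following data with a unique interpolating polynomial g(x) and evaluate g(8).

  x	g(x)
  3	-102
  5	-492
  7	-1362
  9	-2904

Evaluate each Lagrange basis at x = 8:
L_0(8) = (3)·(1)·(-1)/[(-2)·(-4)·(-6)] = 1/16
L_1(8) = (5)·(1)·(-1)/[(2)·(-2)·(-4)] = -5/16
L_2(8) = (5)·(3)·(-1)/[(4)·(2)·(-2)] = 15/16
L_3(8) = (5)·(3)·(1)/[(6)·(4)·(2)] = 5/16
Sum: (-102)·(1/16) + (-492)·(-5/16) + (-1362)·(15/16) + (-2904)·(5/16) = -2037

-2037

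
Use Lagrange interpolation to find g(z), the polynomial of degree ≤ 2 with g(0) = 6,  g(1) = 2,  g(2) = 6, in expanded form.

Build the Lagrange basis polynomials:
L_0(z) = (z - 1)(z - 2) / [2] = (1/2)z^2 - (3/2)z + 1
L_1(z) = z(z - 2) / [-1] = -z^2 + 2z
L_2(z) = z(z - 1) / [2] = (1/2)z^2 - (1/2)z
g(z) = 6·L_0 + 2·L_1 + 6·L_2
  6·L_0(z) = 3z^2 - 9z + 6
  2·L_1(z) = -2z^2 + 4z
  6·L_2(z) = 3z^2 - 3z
Adding term by term: 4z^2 - 8z + 6

g(z) = 4z^2 - 8z + 6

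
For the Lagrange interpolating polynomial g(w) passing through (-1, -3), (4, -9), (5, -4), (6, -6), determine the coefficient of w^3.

-68/105

The leading coefficient equals the top divided difference g[-1,4,5,6].
g[-1,4] = (-9 - (-3)) / (4 - (-1)) = -6/5
g[4,5] = (-4 - (-9)) / (5 - 4) = 5
g[5,6] = (-6 - (-4)) / (6 - 5) = -2
g[-1,4,5] = (5 - (-6/5)) / (5 - (-1)) = 31/30
g[4,5,6] = (-2 - 5) / (6 - 4) = -7/2
g[-1,4,5,6] = (-7/2 - 31/30) / (6 - (-1)) = -68/105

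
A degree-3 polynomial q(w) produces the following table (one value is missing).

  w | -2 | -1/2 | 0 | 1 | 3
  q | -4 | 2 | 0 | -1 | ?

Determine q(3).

The 4 known values determine q uniquely (degree ≤ 3).
Evaluate each Lagrange basis at w = 3:
L_0(3) = (7/2)·(3)·(2)/[(-3/2)·(-2)·(-3)] = -7/3
L_1(3) = (5)·(3)·(2)/[(3/2)·(-1/2)·(-3/2)] = 80/3
L_2(3) = (5)·(7/2)·(2)/[(2)·(1/2)·(-1)] = -35
L_3(3) = (5)·(7/2)·(3)/[(3)·(3/2)·(1)] = 35/3
Sum: (-4)·(-7/3) + 2·(80/3) + 0 + (-1)·(35/3) = 51

51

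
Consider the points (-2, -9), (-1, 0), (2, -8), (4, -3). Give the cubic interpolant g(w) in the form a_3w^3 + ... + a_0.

g(w) = (79/120)w^3 - (271/120)w^2 - (143/60)w + 8/15

Newton's divided differences:
g[-2,-1] = (0 - (-9)) / (-1 - (-2)) = 9
g[-1,2] = (-8 - 0) / (2 - (-1)) = -8/3
g[2,4] = (-3 - (-8)) / (4 - 2) = 5/2
g[-2,-1,2] = (-8/3 - 9) / (2 - (-2)) = -35/12
g[-1,2,4] = (5/2 - (-8/3)) / (4 - (-1)) = 31/30
g[-2,-1,2,4] = (31/30 - (-35/12)) / (4 - (-2)) = 79/120
g(w) = -9 + 9·(w + 2) + (-35/12)·(w + 2)(w + 1) + (79/120)·(w + 2)(w + 1)(w - 2)
Expanding: g(w) = (79/120)w^3 - (271/120)w^2 - (143/60)w + 8/15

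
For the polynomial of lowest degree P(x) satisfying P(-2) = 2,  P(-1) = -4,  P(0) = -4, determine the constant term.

L_0(x) = (x + 1)x / [2] = (1/2)x^2 + (1/2)x
L_1(x) = (x + 2)x / [-1] = -x^2 - 2x
L_2(x) = (x + 2)(x + 1) / [2] = (1/2)x^2 + (3/2)x + 1
P(x) = 2·L_0 + (-4)·L_1 + (-4)·L_2
Only the constant term is needed; take it from each L_i and combine:
2·(0) + (-4)·(0) + (-4)·(1) = -4

-4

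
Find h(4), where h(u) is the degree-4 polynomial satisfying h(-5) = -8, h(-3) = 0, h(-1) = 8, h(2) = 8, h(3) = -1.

Using Newton's divided-difference form:
h[-5,-3] = (0 - (-8)) / (-3 - (-5)) = 4
h[-3,-1] = (8 - 0) / (-1 - (-3)) = 4
h[-1,2] = (8 - 8) / (2 - (-1)) = 0
h[2,3] = (-1 - 8) / (3 - 2) = -9
h[-5,-3,-1] = (4 - 4) / (-1 - (-5)) = 0
h[-3,-1,2] = (0 - 4) / (2 - (-3)) = -4/5
h[-1,2,3] = (-9 - 0) / (3 - (-1)) = -9/4
h[-5,-3,-1,2] = (-4/5 - 0) / (2 - (-5)) = -4/35
h[-3,-1,2,3] = (-9/4 - (-4/5)) / (3 - (-3)) = -29/120
h[-5,-3,-1,2,3] = (-29/120 - (-4/35)) / (3 - (-5)) = -107/6720
h(4) = -8 + 4·(9) + 0·(9)·(7) + (-4/35)·(9)·(7)·(5) + (-107/6720)·(9)·(7)·(5)·(2) = -577/32

-577/32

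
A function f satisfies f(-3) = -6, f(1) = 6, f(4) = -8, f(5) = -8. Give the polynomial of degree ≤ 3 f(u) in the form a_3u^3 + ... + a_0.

Build the Lagrange basis polynomials:
L_0(u) = (u - 1)(u - 4)(u - 5) / [-224] = -(1/224)u^3 + (5/112)u^2 - (29/224)u + 5/56
L_1(u) = (u + 3)(u - 4)(u - 5) / [48] = (1/48)u^3 - (1/8)u^2 - (7/48)u + 5/4
L_2(u) = (u + 3)(u - 1)(u - 5) / [-21] = -(1/21)u^3 + (1/7)u^2 + (13/21)u - 5/7
L_3(u) = (u + 3)(u - 1)(u - 4) / [32] = (1/32)u^3 - (1/16)u^2 - (11/32)u + 3/8
f(u) = (-6)·L_0 + 6·L_1 + (-8)·L_2 + (-8)·L_3
  (-6)·L_0(u) = (3/112)u^3 - (15/56)u^2 + (87/112)u - 15/28
  6·L_1(u) = (1/8)u^3 - (3/4)u^2 - (7/8)u + 15/2
  (-8)·L_2(u) = (8/21)u^3 - (8/7)u^2 - (104/21)u + 40/7
  (-8)·L_3(u) = -(1/4)u^3 + (1/2)u^2 + (11/4)u - 3
Adding term by term: (95/336)u^3 - (93/56)u^2 - (773/336)u + 271/28

f(u) = (95/336)u^3 - (93/56)u^2 - (773/336)u + 271/28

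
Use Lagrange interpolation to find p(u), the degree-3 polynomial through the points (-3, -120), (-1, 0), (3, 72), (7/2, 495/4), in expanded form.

Build the Lagrange basis polynomials:
L_0(u) = (u + 1)(u - 3)(u - 7/2) / [-78] = -(1/78)u^3 + (11/156)u^2 - (2/39)u - 7/52
L_1(u) = (u + 3)(u - 3)(u - 7/2) / [36] = (1/36)u^3 - (7/72)u^2 - (1/4)u + 7/8
L_2(u) = (u + 3)(u + 1)(u - 7/2) / [-12] = -(1/12)u^3 - (1/24)u^2 + (11/12)u + 7/8
L_3(u) = (u + 3)(u + 1)(u - 3) / [117/8] = (8/117)u^3 + (8/117)u^2 - (8/13)u - 8/13
p(u) = (-120)·L_0 + 0·L_1 + 72·L_2 + (495/4)·L_3
  (-120)·L_0(u) = (20/13)u^3 - (110/13)u^2 + (80/13)u + 210/13
  0·L_1(u) = 0
  72·L_2(u) = -6u^3 - 3u^2 + 66u + 63
  (495/4)·L_3(u) = (110/13)u^3 + (110/13)u^2 - (990/13)u - 990/13
Adding term by term: 4u^3 - 3u^2 - 4u + 3

p(u) = 4u^3 - 3u^2 - 4u + 3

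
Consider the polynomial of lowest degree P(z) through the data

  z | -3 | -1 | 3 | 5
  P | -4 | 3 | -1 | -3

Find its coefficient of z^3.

The leading coefficient equals the top divided difference P[-3,-1,3,5].
P[-3,-1] = (3 - (-4)) / (-1 - (-3)) = 7/2
P[-1,3] = (-1 - 3) / (3 - (-1)) = -1
P[3,5] = (-3 - (-1)) / (5 - 3) = -1
P[-3,-1,3] = (-1 - 7/2) / (3 - (-3)) = -3/4
P[-1,3,5] = (-1 - (-1)) / (5 - (-1)) = 0
P[-3,-1,3,5] = (0 - (-3/4)) / (5 - (-3)) = 3/32

3/32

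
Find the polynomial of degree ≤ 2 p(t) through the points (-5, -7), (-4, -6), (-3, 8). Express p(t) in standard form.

p(t) = (13/2)t^2 + (119/2)t + 128

Build the Lagrange basis polynomials:
L_0(t) = (t + 4)(t + 3) / [2] = (1/2)t^2 + (7/2)t + 6
L_1(t) = (t + 5)(t + 3) / [-1] = -t^2 - 8t - 15
L_2(t) = (t + 5)(t + 4) / [2] = (1/2)t^2 + (9/2)t + 10
p(t) = (-7)·L_0 + (-6)·L_1 + 8·L_2
  (-7)·L_0(t) = -(7/2)t^2 - (49/2)t - 42
  (-6)·L_1(t) = 6t^2 + 48t + 90
  8·L_2(t) = 4t^2 + 36t + 80
Adding term by term: (13/2)t^2 + (119/2)t + 128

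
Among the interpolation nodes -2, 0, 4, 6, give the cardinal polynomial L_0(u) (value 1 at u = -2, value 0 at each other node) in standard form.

L_0(u) = -(1/96)u^3 + (5/48)u^2 - (1/4)u

L_0(u) = u(u - 4)(u - 6) / [(-2)·(-6)·(-8)]
       = (u^3 - 10u^2 + 24u) / (-96)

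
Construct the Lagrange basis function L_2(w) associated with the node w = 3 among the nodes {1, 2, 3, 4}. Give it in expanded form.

L_2(w) = (w - 1)(w - 2)(w - 4) / [(2)·(1)·(-1)]
       = (w^3 - 7w^2 + 14w - 8) / (-2)

L_2(w) = -(1/2)w^3 + (7/2)w^2 - 7w + 4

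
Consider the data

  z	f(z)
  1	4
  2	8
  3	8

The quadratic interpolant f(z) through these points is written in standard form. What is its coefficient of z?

L_0(z) = (z - 2)(z - 3) / [2] = (1/2)z^2 - (5/2)z + 3
L_1(z) = (z - 1)(z - 3) / [-1] = -z^2 + 4z - 3
L_2(z) = (z - 1)(z - 2) / [2] = (1/2)z^2 - (3/2)z + 1
f(z) = 4·L_0 + 8·L_1 + 8·L_2
Only the coefficient of z is needed; take it from each L_i and combine:
4·(-5/2) + 8·(4) + 8·(-3/2) = 10

10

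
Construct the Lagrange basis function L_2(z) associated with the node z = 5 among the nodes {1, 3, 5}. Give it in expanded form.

L_2(z) = (z - 1)(z - 3) / [(4)·(2)]
       = (z^2 - 4z + 3) / (8)

L_2(z) = (1/8)z^2 - (1/2)z + 3/8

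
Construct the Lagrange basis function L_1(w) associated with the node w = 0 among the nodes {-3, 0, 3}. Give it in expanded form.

L_1(w) = (w + 3)(w - 3) / [(3)·(-3)]
       = (w^2 - 9) / (-9)

L_1(w) = -(1/9)w^2 + 1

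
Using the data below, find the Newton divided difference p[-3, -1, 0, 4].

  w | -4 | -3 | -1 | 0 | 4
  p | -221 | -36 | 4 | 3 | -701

p[-3,-1] = (4 - (-36)) / (-1 - (-3)) = 20
p[-1,0] = (3 - 4) / (0 - (-1)) = -1
p[0,4] = (-701 - 3) / (4 - 0) = -176
p[-3,-1,0] = (-1 - 20) / (0 - (-3)) = -7
p[-1,0,4] = (-176 - (-1)) / (4 - (-1)) = -35
p[-3,-1,0,4] = (-35 - (-7)) / (4 - (-3)) = -4

-4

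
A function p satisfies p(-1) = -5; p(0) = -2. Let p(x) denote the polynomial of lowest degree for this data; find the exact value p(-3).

L_0(-3) = (-3)/[(-1)] = 3
L_1(-3) = (-2)/[(1)] = -2
Sum: (-5)·(3) + (-2)·(-2) = -11

-11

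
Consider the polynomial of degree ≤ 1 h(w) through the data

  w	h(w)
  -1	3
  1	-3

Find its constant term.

0

L_0(w) = (w - 1) / [-2] = -(1/2)w + 1/2
L_1(w) = (w + 1) / [2] = (1/2)w + 1/2
h(w) = 3·L_0 + (-3)·L_1
Only the constant term is needed; take it from each L_i and combine:
3·(1/2) + (-3)·(1/2) = 0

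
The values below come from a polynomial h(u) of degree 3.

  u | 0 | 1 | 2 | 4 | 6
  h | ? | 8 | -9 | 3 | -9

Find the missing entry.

The 4 known values determine h uniquely (degree ≤ 3).
Evaluate each Lagrange basis at u = 0:
L_0(0) = (-2)·(-4)·(-6)/[(-1)·(-3)·(-5)] = 16/5
L_1(0) = (-1)·(-4)·(-6)/[(1)·(-2)·(-4)] = -3
L_2(0) = (-1)·(-2)·(-6)/[(3)·(2)·(-2)] = 1
L_3(0) = (-1)·(-2)·(-4)/[(5)·(4)·(2)] = -1/5
Sum: 8·(16/5) + (-9)·(-3) + 3·(1) + (-9)·(-1/5) = 287/5

287/5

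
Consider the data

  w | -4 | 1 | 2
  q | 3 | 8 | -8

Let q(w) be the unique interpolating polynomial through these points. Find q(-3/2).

Using Newton's divided-difference form:
q[-4,1] = (8 - 3) / (1 - (-4)) = 1
q[1,2] = (-8 - 8) / (2 - 1) = -16
q[-4,1,2] = (-16 - 1) / (2 - (-4)) = -17/6
q(-3/2) = 3 + 1·(5/2) + (-17/6)·(5/2)·(-5/2) = 557/24

557/24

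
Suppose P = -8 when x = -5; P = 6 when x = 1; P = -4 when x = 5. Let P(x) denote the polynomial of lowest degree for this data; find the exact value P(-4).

-13/4

L_0(-4) = (-5)·(-9)/[(-6)·(-10)] = 3/4
L_1(-4) = (1)·(-9)/[(6)·(-4)] = 3/8
L_2(-4) = (1)·(-5)/[(10)·(4)] = -1/8
Sum: (-8)·(3/4) + 6·(3/8) + (-4)·(-1/8) = -13/4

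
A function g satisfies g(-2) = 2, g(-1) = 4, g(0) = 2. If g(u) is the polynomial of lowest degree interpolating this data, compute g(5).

L_0(5) = (6)·(5)/[(-1)·(-2)] = 15
L_1(5) = (7)·(5)/[(1)·(-1)] = -35
L_2(5) = (7)·(6)/[(2)·(1)] = 21
Sum: 2·(15) + 4·(-35) + 2·(21) = -68

-68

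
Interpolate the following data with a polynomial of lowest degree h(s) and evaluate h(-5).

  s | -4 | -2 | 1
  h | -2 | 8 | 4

Evaluate each Lagrange basis at s = -5:
L_0(-5) = (-3)·(-6)/[(-2)·(-5)] = 9/5
L_1(-5) = (-1)·(-6)/[(2)·(-3)] = -1
L_2(-5) = (-1)·(-3)/[(5)·(3)] = 1/5
Sum: (-2)·(9/5) + 8·(-1) + 4·(1/5) = -54/5

-54/5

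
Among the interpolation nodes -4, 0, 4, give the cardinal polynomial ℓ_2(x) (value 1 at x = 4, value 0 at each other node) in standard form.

ℓ_2(x) = (1/32)x^2 + (1/8)x

ℓ_2(x) = (x + 4)x / [(8)·(4)]
       = (x^2 + 4x) / (32)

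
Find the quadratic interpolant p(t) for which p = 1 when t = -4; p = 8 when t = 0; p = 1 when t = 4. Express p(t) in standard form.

L_0(t) = t(t - 4) / [32] = (1/32)t^2 - (1/8)t
L_1(t) = (t + 4)(t - 4) / [-16] = -(1/16)t^2 + 1
L_2(t) = (t + 4)t / [32] = (1/32)t^2 + (1/8)t
p(t) = 1·L_0 + 8·L_1 + 1·L_2
  1·L_0(t) = (1/32)t^2 - (1/8)t
  8·L_1(t) = -(1/2)t^2 + 8
  1·L_2(t) = (1/32)t^2 + (1/8)t
Adding term by term: -(7/16)t^2 + 8

p(t) = -(7/16)t^2 + 8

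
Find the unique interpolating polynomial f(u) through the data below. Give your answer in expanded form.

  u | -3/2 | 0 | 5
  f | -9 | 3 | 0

f(u) = -(86/65)u^2 + (391/65)u + 3

L_0(u) = u(u - 5) / [39/4] = (4/39)u^2 - (20/39)u
L_1(u) = (u + 3/2)(u - 5) / [-15/2] = -(2/15)u^2 + (7/15)u + 1
L_2(u) = (u + 3/2)u / [65/2] = (2/65)u^2 + (3/65)u
f(u) = (-9)·L_0 + 3·L_1 + 0·L_2
  (-9)·L_0(u) = -(12/13)u^2 + (60/13)u
  3·L_1(u) = -(2/5)u^2 + (7/5)u + 3
  0·L_2(u) = 0
Adding term by term: -(86/65)u^2 + (391/65)u + 3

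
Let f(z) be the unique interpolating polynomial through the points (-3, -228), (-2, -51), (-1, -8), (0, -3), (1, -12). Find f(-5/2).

-1823/16

L_0(-5/2) = (-1/2)·(-3/2)·(-5/2)·(-7/2)/[(-1)·(-2)·(-3)·(-4)] = 35/128
L_1(-5/2) = (1/2)·(-3/2)·(-5/2)·(-7/2)/[(1)·(-1)·(-2)·(-3)] = 35/32
L_2(-5/2) = (1/2)·(-1/2)·(-5/2)·(-7/2)/[(2)·(1)·(-1)·(-2)] = -35/64
L_3(-5/2) = (1/2)·(-1/2)·(-3/2)·(-7/2)/[(3)·(2)·(1)·(-1)] = 7/32
L_4(-5/2) = (1/2)·(-1/2)·(-3/2)·(-5/2)/[(4)·(3)·(2)·(1)] = -5/128
Sum: (-228)·(35/128) + (-51)·(35/32) + (-8)·(-35/64) + (-3)·(7/32) + (-12)·(-5/128) = -1823/16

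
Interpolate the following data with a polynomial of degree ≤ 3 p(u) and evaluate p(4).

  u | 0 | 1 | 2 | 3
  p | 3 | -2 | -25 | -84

Evaluate each Lagrange basis at u = 4:
L_0(4) = (3)·(2)·(1)/[(-1)·(-2)·(-3)] = -1
L_1(4) = (4)·(2)·(1)/[(1)·(-1)·(-2)] = 4
L_2(4) = (4)·(3)·(1)/[(2)·(1)·(-1)] = -6
L_3(4) = (4)·(3)·(2)/[(3)·(2)·(1)] = 4
Sum: 3·(-1) + (-2)·(4) + (-25)·(-6) + (-84)·(4) = -197

-197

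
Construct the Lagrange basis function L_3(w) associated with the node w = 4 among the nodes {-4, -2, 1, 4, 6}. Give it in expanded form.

L_3(w) = -(1/288)w^4 + (1/288)w^3 + (7/72)w^2 + (5/72)w - 1/6

L_3(w) = (w + 4)(w + 2)(w - 1)(w - 6) / [(8)·(6)·(3)·(-2)]
       = (w^4 - w^3 - 28w^2 - 20w + 48) / (-288)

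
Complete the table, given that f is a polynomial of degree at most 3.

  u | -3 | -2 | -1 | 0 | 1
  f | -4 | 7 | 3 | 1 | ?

The 4 known values determine f uniquely (degree ≤ 3).
Evaluate each Lagrange basis at u = 1:
L_0(1) = (3)·(2)·(1)/[(-1)·(-2)·(-3)] = -1
L_1(1) = (4)·(2)·(1)/[(1)·(-1)·(-2)] = 4
L_2(1) = (4)·(3)·(1)/[(2)·(1)·(-1)] = -6
L_3(1) = (4)·(3)·(2)/[(3)·(2)·(1)] = 4
Sum: (-4)·(-1) + 7·(4) + 3·(-6) + 1·(4) = 18

18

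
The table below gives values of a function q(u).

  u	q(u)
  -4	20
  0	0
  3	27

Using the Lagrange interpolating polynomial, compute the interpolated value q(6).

90

Evaluate each Lagrange basis at u = 6:
L_0(6) = (6)·(3)/[(-4)·(-7)] = 9/14
L_1(6) = (10)·(3)/[(4)·(-3)] = -5/2
L_2(6) = (10)·(6)/[(7)·(3)] = 20/7
Sum: 20·(9/14) + 0 + 27·(20/7) = 90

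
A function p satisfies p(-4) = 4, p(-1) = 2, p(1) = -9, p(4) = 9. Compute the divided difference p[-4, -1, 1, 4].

49/120

p[-4,-1] = (2 - 4) / (-1 - (-4)) = -2/3
p[-1,1] = (-9 - 2) / (1 - (-1)) = -11/2
p[1,4] = (9 - (-9)) / (4 - 1) = 6
p[-4,-1,1] = (-11/2 - (-2/3)) / (1 - (-4)) = -29/30
p[-1,1,4] = (6 - (-11/2)) / (4 - (-1)) = 23/10
p[-4,-1,1,4] = (23/10 - (-29/30)) / (4 - (-4)) = 49/120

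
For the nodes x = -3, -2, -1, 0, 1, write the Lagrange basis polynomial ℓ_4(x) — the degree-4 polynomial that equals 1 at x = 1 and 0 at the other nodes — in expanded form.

ℓ_4(x) = (1/24)x^4 + (1/4)x^3 + (11/24)x^2 + (1/4)x

ℓ_4(x) = (x + 3)(x + 2)(x + 1)x / [(4)·(3)·(2)·(1)]
       = (x^4 + 6x^3 + 11x^2 + 6x) / (24)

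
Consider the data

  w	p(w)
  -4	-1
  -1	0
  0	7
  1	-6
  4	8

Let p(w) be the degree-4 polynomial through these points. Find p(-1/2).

15311/2560

Using Newton's divided-difference form:
p[-4,-1] = (0 - (-1)) / (-1 - (-4)) = 1/3
p[-1,0] = (7 - 0) / (0 - (-1)) = 7
p[0,1] = (-6 - 7) / (1 - 0) = -13
p[1,4] = (8 - (-6)) / (4 - 1) = 14/3
p[-4,-1,0] = (7 - 1/3) / (0 - (-4)) = 5/3
p[-1,0,1] = (-13 - 7) / (1 - (-1)) = -10
p[0,1,4] = (14/3 - (-13)) / (4 - 0) = 53/12
p[-4,-1,0,1] = (-10 - 5/3) / (1 - (-4)) = -7/3
p[-1,0,1,4] = (53/12 - (-10)) / (4 - (-1)) = 173/60
p[-4,-1,0,1,4] = (173/60 - (-7/3)) / (4 - (-4)) = 313/480
p(-1/2) = -1 + (1/3)·(7/2) + (5/3)·(7/2)·(1/2) + (-7/3)·(7/2)·(1/2)·(-1/2) + (313/480)·(7/2)·(1/2)·(-1/2)·(-3/2) = 15311/2560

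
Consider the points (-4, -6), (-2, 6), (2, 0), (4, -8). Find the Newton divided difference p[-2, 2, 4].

-5/12

p[-2,2] = (0 - 6) / (2 - (-2)) = -3/2
p[2,4] = (-8 - 0) / (4 - 2) = -4
p[-2,2,4] = (-4 - (-3/2)) / (4 - (-2)) = -5/12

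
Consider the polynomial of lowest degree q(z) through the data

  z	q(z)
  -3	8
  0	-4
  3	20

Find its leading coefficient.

2

Build the Lagrange basis polynomials:
L_0(z) = z(z - 3) / [18] = (1/18)z^2 - (1/6)z
L_1(z) = (z + 3)(z - 3) / [-9] = -(1/9)z^2 + 1
L_2(z) = (z + 3)z / [18] = (1/18)z^2 + (1/6)z
q(z) = 8·L_0 + (-4)·L_1 + 20·L_2
Only the coefficient of z^2 is needed; take it from each L_i and combine:
8·(1/18) + (-4)·(-1/9) + 20·(1/18) = 2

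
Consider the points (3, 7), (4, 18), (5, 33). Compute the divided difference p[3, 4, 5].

p[3,4] = (18 - 7) / (4 - 3) = 11
p[4,5] = (33 - 18) / (5 - 4) = 15
p[3,4,5] = (15 - 11) / (5 - 3) = 2

2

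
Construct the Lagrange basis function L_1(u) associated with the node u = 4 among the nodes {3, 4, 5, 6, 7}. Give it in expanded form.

L_1(u) = (u - 3)(u - 5)(u - 6)(u - 7) / [(1)·(-1)·(-2)·(-3)]
       = (u^4 - 21u^3 + 161u^2 - 531u + 630) / (-6)

L_1(u) = -(1/6)u^4 + (7/2)u^3 - (161/6)u^2 + (177/2)u - 105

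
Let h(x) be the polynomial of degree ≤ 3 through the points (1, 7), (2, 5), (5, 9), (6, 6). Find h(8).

Evaluate each Lagrange basis at x = 8:
L_0(8) = (6)·(3)·(2)/[(-1)·(-4)·(-5)] = -9/5
L_1(8) = (7)·(3)·(2)/[(1)·(-3)·(-4)] = 7/2
L_2(8) = (7)·(6)·(2)/[(4)·(3)·(-1)] = -7
L_3(8) = (7)·(6)·(3)/[(5)·(4)·(1)] = 63/10
Sum: 7·(-9/5) + 5·(7/2) + 9·(-7) + 6·(63/10) = -203/10

-203/10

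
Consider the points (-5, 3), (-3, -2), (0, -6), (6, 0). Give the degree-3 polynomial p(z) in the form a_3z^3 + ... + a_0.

Newton's divided differences:
p[-5,-3] = (-2 - 3) / (-3 - (-5)) = -5/2
p[-3,0] = (-6 - (-2)) / (0 - (-3)) = -4/3
p[0,6] = (0 - (-6)) / (6 - 0) = 1
p[-5,-3,0] = (-4/3 - (-5/2)) / (0 - (-5)) = 7/30
p[-3,0,6] = (1 - (-4/3)) / (6 - (-3)) = 7/27
p[-5,-3,0,6] = (7/27 - 7/30) / (6 - (-5)) = 7/2970
p(z) = 3 + (-5/2)·(z + 5) + (7/30)·(z + 5)(z + 3) + (7/2970)·(z + 5)(z + 3)z
Expanding: p(z) = (7/2970)z^3 + (749/2970)z^2 - (296/495)z - 6

p(z) = (7/2970)z^3 + (749/2970)z^2 - (296/495)z - 6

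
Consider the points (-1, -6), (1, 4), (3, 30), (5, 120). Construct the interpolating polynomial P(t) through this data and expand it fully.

P(t) = t^3 - t^2 + 4t

Newton's divided differences:
P[-1,1] = (4 - (-6)) / (1 - (-1)) = 5
P[1,3] = (30 - 4) / (3 - 1) = 13
P[3,5] = (120 - 30) / (5 - 3) = 45
P[-1,1,3] = (13 - 5) / (3 - (-1)) = 2
P[1,3,5] = (45 - 13) / (5 - 1) = 8
P[-1,1,3,5] = (8 - 2) / (5 - (-1)) = 1
P(t) = -6 + 5·(t + 1) + 2·(t + 1)(t - 1) + 1·(t + 1)(t - 1)(t - 3)
Expanding: P(t) = t^3 - t^2 + 4t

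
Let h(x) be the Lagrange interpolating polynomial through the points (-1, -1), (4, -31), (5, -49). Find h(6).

-71

Evaluate each Lagrange basis at x = 6:
L_0(6) = (2)·(1)/[(-5)·(-6)] = 1/15
L_1(6) = (7)·(1)/[(5)·(-1)] = -7/5
L_2(6) = (7)·(2)/[(6)·(1)] = 7/3
Sum: (-1)·(1/15) + (-31)·(-7/5) + (-49)·(7/3) = -71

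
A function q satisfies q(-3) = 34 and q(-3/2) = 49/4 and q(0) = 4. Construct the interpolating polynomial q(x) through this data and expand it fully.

Build the Lagrange basis polynomials:
L_0(x) = (x + 3/2)x / [9/2] = (2/9)x^2 + (1/3)x
L_1(x) = (x + 3)x / [-9/4] = -(4/9)x^2 - (4/3)x
L_2(x) = (x + 3)(x + 3/2) / [9/2] = (2/9)x^2 + x + 1
q(x) = 34·L_0 + (49/4)·L_1 + 4·L_2
  34·L_0(x) = (68/9)x^2 + (34/3)x
  (49/4)·L_1(x) = -(49/9)x^2 - (49/3)x
  4·L_2(x) = (8/9)x^2 + 4x + 4
Adding term by term: 3x^2 - x + 4

q(x) = 3x^2 - x + 4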